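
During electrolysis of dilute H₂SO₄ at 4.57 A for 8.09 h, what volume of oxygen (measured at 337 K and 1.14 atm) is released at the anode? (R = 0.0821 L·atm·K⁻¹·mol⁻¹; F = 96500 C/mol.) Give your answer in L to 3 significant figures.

8.37 L

Charge passed = 4.57 × 29124 = 1.331×10^5 C
Moles of electrons = 1.331×10^5 / 96500 = 1.379 mol
2H₂O → O₂ + 4H⁺ + 4e⁻, so n(O₂) = 1.379 / 4 = 0.3448 mol
V = nRT/P = 0.3448 × 0.0821 × 337 / 1.14 = 8.368 L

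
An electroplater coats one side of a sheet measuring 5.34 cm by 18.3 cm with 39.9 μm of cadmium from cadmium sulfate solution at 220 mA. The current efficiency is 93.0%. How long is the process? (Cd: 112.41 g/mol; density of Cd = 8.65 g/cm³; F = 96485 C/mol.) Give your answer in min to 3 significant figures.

Plated area = 5.34 × 18.3 = 97.72 cm²
Volume = 97.72 × 39.9×10⁻⁴ cm = 0.3899 cm³
m(Cd) = 0.3899 × 8.65 = 3.373 g
n(Cd) = 3.373 / 112.41 = 0.03001 mol; n(e⁻) = 2 × 0.03001 = 0.06002 mol
Q = 0.06002 × 96485 / 0.930 = 6227 C
t = 6227 / 0.220 = 28300 s = 472 min

472 min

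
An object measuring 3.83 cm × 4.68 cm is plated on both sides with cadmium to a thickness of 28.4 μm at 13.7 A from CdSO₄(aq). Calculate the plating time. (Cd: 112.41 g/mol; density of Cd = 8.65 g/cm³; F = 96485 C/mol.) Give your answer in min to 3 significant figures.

Plated area = 2 × 3.83 × 4.68 = 35.85 cm²
Volume = 35.85 × 28.4×10⁻⁴ cm = 0.1018 cm³
m(Cd) = 0.1018 × 8.65 = 0.8806 g
n(Cd) = 0.8806 / 112.41 = 0.007834 mol; n(e⁻) = 2 × 0.007834 = 0.01567 mol
Q = 0.01567 × 96485 = 1512 C
t = 1512 / 13.7 = 110.4 s = 1.84 min

1.84 min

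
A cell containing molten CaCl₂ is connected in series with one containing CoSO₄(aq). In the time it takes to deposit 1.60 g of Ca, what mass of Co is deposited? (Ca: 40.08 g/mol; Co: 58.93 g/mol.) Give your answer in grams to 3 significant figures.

2.35 g

n(Ca) = 1.60 / 40.08 = 0.03992 mol
Ca²⁺ + 2e⁻ → Ca, so n(e⁻) = 2 × 0.03992 = 0.07984 mol
Since the cells are in series, n(e⁻) in the Co cell is also 0.07984 mol.
Co²⁺ + 2e⁻ → Co, so n(Co) = 0.07984 / 2 = 0.03992 mol
m(Co) = 0.03992 × 58.93 = 2.35 g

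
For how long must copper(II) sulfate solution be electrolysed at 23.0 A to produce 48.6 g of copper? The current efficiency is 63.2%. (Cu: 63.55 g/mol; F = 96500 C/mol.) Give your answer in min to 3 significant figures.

169 min

n(Cu) = 48.6 / 63.55 = 0.7648 mol
Cu²⁺ + 2e⁻ → Cu, so n(e⁻) = 2 × 0.7648 = 1.530 mol
Q = 1.530 × 96500 / 0.632 = 2.336×10^5 C
t = Q / I = 2.336×10^5 / 23.0 = 10160 s = 169 min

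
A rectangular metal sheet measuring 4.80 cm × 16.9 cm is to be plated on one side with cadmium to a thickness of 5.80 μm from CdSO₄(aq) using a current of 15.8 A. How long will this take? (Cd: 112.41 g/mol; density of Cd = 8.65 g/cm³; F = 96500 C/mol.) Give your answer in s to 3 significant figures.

Plated area = 4.80 × 16.9 = 81.12 cm²
Volume = 81.12 × 5.80×10⁻⁴ cm = 0.04705 cm³
m(Cd) = 0.04705 × 8.65 = 0.4070 g
n(Cd) = 0.4070 / 112.41 = 0.003621 mol; n(e⁻) = 2 × 0.003621 = 0.007242 mol
Q = 0.007242 × 96500 = 698.9 C
t = 698.9 / 15.8 = 44.23 s

44.2 s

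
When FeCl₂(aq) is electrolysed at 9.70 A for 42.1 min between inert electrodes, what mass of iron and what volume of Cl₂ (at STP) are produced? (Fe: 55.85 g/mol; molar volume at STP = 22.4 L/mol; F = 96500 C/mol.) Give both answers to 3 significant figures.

Q = 9.70 × 2526 = 24500 C; n(e⁻) = 24500 / 96500 = 0.2539 mol
Cathode: Fe²⁺ + 2e⁻ → Fe → n(Fe) = 0.2539/2 = 0.1270 mol → 7.09 g
Anode: 2Cl⁻ → Cl₂ + 2e⁻ → n(Cl₂) = 0.2539/2 = 0.1270 mol → 2.84 L

7.09 g Fe; 2.84 L Cl₂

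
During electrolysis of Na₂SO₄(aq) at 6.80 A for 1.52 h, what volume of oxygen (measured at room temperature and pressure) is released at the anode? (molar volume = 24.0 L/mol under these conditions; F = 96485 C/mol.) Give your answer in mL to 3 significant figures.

Q = 6.80 A × 5472 s = 37210 C
n(e⁻) = 37210 / 96485 = 0.3857 mol
2H₂O → O₂ + 4H⁺ + 4e⁻, so n(O₂) = 0.3857 / 4 = 0.09643 mol
V = 0.09643 × 24.0 = 2.314 L
= 2310 mL

2310 mL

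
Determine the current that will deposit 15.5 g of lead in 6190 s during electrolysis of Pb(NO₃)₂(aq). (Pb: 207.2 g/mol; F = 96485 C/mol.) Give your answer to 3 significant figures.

n(Pb) = 15.5 / 207.2 = 0.07481 mol
Pb²⁺ + 2e⁻ → Pb, so n(e⁻) = 2 × 0.07481 = 0.1496 mol
Q = 0.1496 × 96485 = 14430 C
I = Q / t = 14430 / 6190 s = 2.33 A

2.33 A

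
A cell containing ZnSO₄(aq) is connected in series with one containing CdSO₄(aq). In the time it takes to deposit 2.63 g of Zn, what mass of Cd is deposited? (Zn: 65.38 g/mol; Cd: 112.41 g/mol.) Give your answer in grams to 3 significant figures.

4.52 g

n(Zn) = 2.63 / 65.38 = 0.04023 mol
Zn²⁺ + 2e⁻ → Zn, so n(e⁻) = 2 × 0.04023 = 0.08046 mol
The cells are in series, so the same charge (and hence the same n(e⁻) = 0.08046 mol) passes through both.
Cd²⁺ + 2e⁻ → Cd, so n(Cd) = 0.08046 / 2 = 0.04023 mol
m(Cd) = 0.04023 × 112.41 = 4.52 g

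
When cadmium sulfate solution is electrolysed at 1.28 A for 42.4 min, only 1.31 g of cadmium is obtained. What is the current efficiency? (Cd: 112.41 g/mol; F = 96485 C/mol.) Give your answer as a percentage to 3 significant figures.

Q = 1.28 × 2544 = 3256 C
n(e⁻) = 3256 / 96485 = 0.03375 mol
Cd²⁺ + 2e⁻ → Cd, so theoretical n(Cd) = 0.01688 mol → 1.897 g
Efficiency = 1.31 / 1.897 = 0.6906 = 69.1%

69.1%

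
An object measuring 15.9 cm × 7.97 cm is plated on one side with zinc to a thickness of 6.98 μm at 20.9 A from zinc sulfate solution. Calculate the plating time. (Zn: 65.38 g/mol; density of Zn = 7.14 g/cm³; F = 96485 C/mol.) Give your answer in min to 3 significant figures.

Plated area = 15.9 × 7.97 = 126.7 cm²
Volume = 126.7 × 6.98×10⁻⁴ cm = 0.08844 cm³
m(Zn) = 0.08844 × 7.14 = 0.6315 g
n(Zn) = 0.6315 / 65.38 = 0.009659 mol; n(e⁻) = 2 × 0.009659 = 0.01932 mol
Q = 0.01932 × 96485 = 1864 C
t = 1864 / 20.9 = 89.19 s = 1.49 min

1.49 min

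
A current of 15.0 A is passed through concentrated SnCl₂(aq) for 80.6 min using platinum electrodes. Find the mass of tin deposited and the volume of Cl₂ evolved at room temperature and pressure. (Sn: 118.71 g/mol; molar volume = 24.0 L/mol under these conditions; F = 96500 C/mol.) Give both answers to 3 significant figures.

Q = 15.0 × 4836 = 72540 C; n(e⁻) = 72540 / 96500 = 0.7517 mol
Cathode: Sn²⁺ + 2e⁻ → Sn → n(Sn) = 0.7517/2 = 0.3759 mol → 44.6 g
Anode: 2Cl⁻ → Cl₂ + 2e⁻ → n(Cl₂) = 0.7517/2 = 0.3759 mol → 9.02 L

44.6 g Sn; 9.02 L Cl₂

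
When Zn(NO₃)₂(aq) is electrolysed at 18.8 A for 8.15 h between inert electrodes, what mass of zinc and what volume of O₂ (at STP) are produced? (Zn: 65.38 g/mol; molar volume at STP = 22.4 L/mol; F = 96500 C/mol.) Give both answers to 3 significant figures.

187 g Zn; 32.0 L O₂

Q = 18.8 × 29340 = 5.516×10^5 C; n(e⁻) = 5.516×10^5 / 96500 = 5.716 mol
Cathode: Zn²⁺ + 2e⁻ → Zn → n(Zn) = 5.716/2 = 2.858 mol → 187 g
Anode: 2H₂O → O₂ + 4H⁺ + 4e⁻ → n(O₂) = 5.716/4 = 1.429 mol → 32.0 L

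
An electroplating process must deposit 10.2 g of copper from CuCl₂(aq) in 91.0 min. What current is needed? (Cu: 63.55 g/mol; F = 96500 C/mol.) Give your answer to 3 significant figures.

5.67 A

n(Cu) = 10.2 / 63.55 = 0.1605 mol
Cu²⁺ + 2e⁻ → Cu, so n(e⁻) = 2 × 0.1605 = 0.3210 mol
Q = 0.3210 × 96500 = 30980 C
I = Q / t = 30980 / 5460 s = 5.67 A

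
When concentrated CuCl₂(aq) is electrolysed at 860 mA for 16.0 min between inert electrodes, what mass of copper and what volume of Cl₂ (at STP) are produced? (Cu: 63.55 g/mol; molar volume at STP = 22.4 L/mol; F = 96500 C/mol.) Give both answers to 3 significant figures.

Q = 0.860 × 960 = 825.6 C; n(e⁻) = 825.6 / 96500 = 0.008555 mol
Cathode: Cu²⁺ + 2e⁻ → Cu → n(Cu) = 0.008555/2 = 0.004278 mol → 0.272 g
Anode: 2Cl⁻ → Cl₂ + 2e⁻ → n(Cl₂) = 0.008555/2 = 0.004278 mol → 0.0958 L

0.272 g Cu; 0.0958 L Cl₂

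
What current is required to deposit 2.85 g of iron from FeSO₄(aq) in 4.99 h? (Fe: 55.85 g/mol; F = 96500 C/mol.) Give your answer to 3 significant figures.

n(Fe) = 2.85 / 55.85 = 0.05103 mol
Fe²⁺ + 2e⁻ → Fe, so n(e⁻) = 2 × 0.05103 = 0.1021 mol
Q = 0.1021 × 96500 = 9853 C
I = Q / t = 9853 / 17964 s = 0.548 A

0.548 A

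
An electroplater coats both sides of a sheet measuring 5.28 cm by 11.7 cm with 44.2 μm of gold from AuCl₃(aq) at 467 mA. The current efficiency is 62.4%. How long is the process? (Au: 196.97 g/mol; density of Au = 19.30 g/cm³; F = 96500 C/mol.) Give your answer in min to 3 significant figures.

886 min

Plated area = 2 × 5.28 × 11.7 = 123.6 cm²
Volume = 123.6 × 44.2×10⁻⁴ cm = 0.5463 cm³
m(Au) = 0.5463 × 19.30 = 10.54 g
n(Au) = 10.54 / 196.97 = 0.05351 mol; n(e⁻) = 3 × 0.05351 = 0.1605 mol
Q = 0.1605 × 96500 / 0.624 = 24820 C
t = 24820 / 0.467 = 53150 s = 886 min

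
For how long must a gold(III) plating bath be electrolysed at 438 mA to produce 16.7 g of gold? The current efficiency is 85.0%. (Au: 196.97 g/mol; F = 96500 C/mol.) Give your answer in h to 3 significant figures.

n(Au) = 16.7 / 196.97 = 0.08478 mol
Au³⁺ + 3e⁻ → Au, so n(e⁻) = 3 × 0.08478 = 0.2543 mol
Q = 0.2543 × 96500 / 0.850 = 28870 C
t = Q / I = 28870 / 0.438 = 65910 s = 18.3 h

18.3 h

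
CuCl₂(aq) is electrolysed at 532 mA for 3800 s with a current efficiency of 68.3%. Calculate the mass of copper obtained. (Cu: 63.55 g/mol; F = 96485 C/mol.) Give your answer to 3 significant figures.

Q = 0.532 × 3800 = 2022 C
n(e⁻) = 2022 / 96485 = 0.02096 mol
Cu²⁺ + 2e⁻ → Cu, so theoretical m(Cu) = 0.01048 × 63.55 = 0.6660 g
Actual mass = 68.3% × 0.6660 = 0.455 g

0.455 g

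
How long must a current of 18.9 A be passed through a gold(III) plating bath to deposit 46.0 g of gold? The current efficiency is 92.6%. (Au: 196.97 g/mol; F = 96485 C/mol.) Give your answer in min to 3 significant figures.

n(Au) = 46.0 / 196.97 = 0.2335 mol
Au³⁺ + 3e⁻ → Au, so n(e⁻) = 3 × 0.2335 = 0.7005 mol
Q = 0.7005 × 96485 / 0.926 = 72990 C
t = Q / I = 72990 / 18.9 = 3862 s = 64.4 min

64.4 min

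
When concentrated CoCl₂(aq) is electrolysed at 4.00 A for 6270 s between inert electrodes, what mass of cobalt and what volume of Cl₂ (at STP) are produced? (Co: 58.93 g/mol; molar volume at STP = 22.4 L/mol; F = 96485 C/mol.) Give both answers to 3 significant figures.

7.66 g Co; 2.91 L Cl₂

Q = 4.00 × 6270 = 25080 C; n(e⁻) = 25080 / 96485 = 0.2599 mol
Cathode: Co²⁺ + 2e⁻ → Co → n(Co) = 0.2599/2 = 0.1300 mol → 7.66 g
Anode: 2Cl⁻ → Cl₂ + 2e⁻ → n(Cl₂) = 0.2599/2 = 0.1300 mol → 2.91 L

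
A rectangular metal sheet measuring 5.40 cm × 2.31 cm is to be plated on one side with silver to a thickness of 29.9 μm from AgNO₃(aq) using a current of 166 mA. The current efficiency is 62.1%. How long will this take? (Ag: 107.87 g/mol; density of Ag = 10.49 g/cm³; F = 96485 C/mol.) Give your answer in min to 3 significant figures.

56.6 min

Plated area = 5.40 × 2.31 = 12.47 cm²
Volume = 12.47 × 29.9×10⁻⁴ cm = 0.03729 cm³
m(Ag) = 0.03729 × 10.49 = 0.3912 g
n(Ag) = 0.3912 / 107.87 = 0.003627 mol; n(e⁻) = 0.003627 mol
Q = 0.003627 × 96485 / 0.621 = 563.5 C
t = 563.5 / 0.166 = 3395 s = 56.6 min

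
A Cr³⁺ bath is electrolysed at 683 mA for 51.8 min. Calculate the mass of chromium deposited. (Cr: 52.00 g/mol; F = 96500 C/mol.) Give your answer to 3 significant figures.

Q = It = 0.683 × 3108 = 2123 C
n(e⁻) = 2123 / 96500 = 0.02200 mol
Cr³⁺ + 3e⁻ → Cr, so n(Cr) = 0.02200 / 3 = 0.007333 mol
m = 0.007333 × 52.00 = 0.381 g

0.381 g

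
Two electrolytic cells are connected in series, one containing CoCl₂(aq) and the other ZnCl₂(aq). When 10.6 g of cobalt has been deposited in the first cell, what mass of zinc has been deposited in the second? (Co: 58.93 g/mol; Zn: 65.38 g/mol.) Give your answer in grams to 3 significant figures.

n(Co) = 10.6 / 58.93 = 0.1799 mol
Co²⁺ + 2e⁻ → Co, so n(e⁻) = 2 × 0.1799 = 0.3598 mol
The cells are in series, so the same charge (and hence the same n(e⁻) = 0.3598 mol) passes through both.
Zn²⁺ + 2e⁻ → Zn, so n(Zn) = 0.3598 / 2 = 0.1799 mol
m(Zn) = 0.1799 × 65.38 = 11.8 g

11.8 g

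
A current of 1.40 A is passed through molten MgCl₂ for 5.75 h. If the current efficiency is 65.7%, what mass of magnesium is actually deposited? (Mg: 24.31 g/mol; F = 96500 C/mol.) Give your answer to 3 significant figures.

Q = 1.40 × 20700 = 28980 C
n(e⁻) = 28980 / 96500 = 0.3003 mol
Mg²⁺ + 2e⁻ → Mg, so theoretical m(Mg) = 0.1502 × 24.31 = 3.651 g
Actual mass = 65.7% × 3.651 = 2.40 g

2.40 g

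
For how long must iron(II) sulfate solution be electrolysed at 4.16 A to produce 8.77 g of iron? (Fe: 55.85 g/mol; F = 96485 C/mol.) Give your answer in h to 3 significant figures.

n(Fe) = 8.77 / 55.85 = 0.1570 mol
Fe²⁺ + 2e⁻ → Fe, so n(e⁻) = 2 × 0.1570 = 0.3140 mol
Q = 0.3140 × 96485 = 30300 C
t = Q / I = 30300 / 4.16 = 7284 s = 2.02 h

2.02 h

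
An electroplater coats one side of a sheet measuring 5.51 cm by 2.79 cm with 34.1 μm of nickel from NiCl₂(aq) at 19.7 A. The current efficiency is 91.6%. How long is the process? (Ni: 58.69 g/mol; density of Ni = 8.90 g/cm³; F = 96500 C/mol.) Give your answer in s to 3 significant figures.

Plated area = 5.51 × 2.79 = 15.37 cm²
Volume = 15.37 × 34.1×10⁻⁴ cm = 0.05241 cm³
m(Ni) = 0.05241 × 8.90 = 0.4664 g
n(Ni) = 0.4664 / 58.69 = 0.007947 mol; n(e⁻) = 2 × 0.007947 = 0.01589 mol
Q = 0.01589 × 96500 / 0.916 = 1674 C
t = 1674 / 19.7 = 84.97 s

85.0 s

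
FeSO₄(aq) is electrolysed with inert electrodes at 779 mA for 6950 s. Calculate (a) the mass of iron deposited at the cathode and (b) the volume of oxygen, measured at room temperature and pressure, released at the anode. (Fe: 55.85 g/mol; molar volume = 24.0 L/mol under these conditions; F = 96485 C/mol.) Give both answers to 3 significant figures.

Q = 0.779 × 6950 = 5414 C; n(e⁻) = 5414 / 96485 = 0.05611 mol
Cathode: Fe²⁺ + 2e⁻ → Fe → n(Fe) = 0.05611/2 = 0.02806 mol → 1.57 g
Anode: 2H₂O → O₂ + 4H⁺ + 4e⁻ → n(O₂) = 0.05611/4 = 0.01403 mol → 0.337 L

1.57 g Fe; 0.337 L O₂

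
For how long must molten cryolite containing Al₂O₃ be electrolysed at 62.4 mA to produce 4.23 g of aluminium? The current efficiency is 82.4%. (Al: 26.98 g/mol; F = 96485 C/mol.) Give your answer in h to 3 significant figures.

n(Al) = 4.23 / 26.98 = 0.1568 mol
Al³⁺ + 3e⁻ → Al, so n(e⁻) = 3 × 0.1568 = 0.4704 mol
Q = 0.4704 × 96485 / 0.824 = 55080 C
t = Q / I = 55080 / 0.0624 = 8.827×10^5 s = 245 h

245 h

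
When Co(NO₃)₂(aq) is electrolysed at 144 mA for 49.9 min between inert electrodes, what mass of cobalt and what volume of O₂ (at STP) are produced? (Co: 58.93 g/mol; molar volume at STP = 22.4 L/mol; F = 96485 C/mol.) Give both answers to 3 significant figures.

Q = 0.144 × 2994 = 431.1 C; n(e⁻) = 431.1 / 96485 = 0.004468 mol
Cathode: Co²⁺ + 2e⁻ → Co → n(Co) = 0.004468/2 = 0.002234 mol → 0.132 g
Anode: 2H₂O → O₂ + 4H⁺ + 4e⁻ → n(O₂) = 0.004468/4 = 0.001117 mol → 0.0250 L

0.132 g Co; 0.0250 L O₂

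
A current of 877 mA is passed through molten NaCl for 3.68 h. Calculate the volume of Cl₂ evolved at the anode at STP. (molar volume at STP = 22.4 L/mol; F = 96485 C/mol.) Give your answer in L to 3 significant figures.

Q = 0.877 A × 13248 s = 11620 C
n(e⁻) = Q/F = 11620/96485 = 0.1204 mol
2Cl⁻ → Cl₂ + 2e⁻, so n(Cl₂) = 0.1204 / 2 = 0.06020 mol
V = 0.06020 × 22.4 = 1.348 L

1.35 L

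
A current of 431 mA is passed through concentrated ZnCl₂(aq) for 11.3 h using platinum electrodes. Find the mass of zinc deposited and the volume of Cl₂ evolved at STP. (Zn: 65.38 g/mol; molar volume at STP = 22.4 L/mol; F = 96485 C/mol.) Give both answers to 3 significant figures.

Q = 0.431 × 40680 = 17530 C; n(e⁻) = 17530 / 96485 = 0.1817 mol
Cathode: Zn²⁺ + 2e⁻ → Zn → n(Zn) = 0.1817/2 = 0.09085 mol → 5.94 g
Anode: 2Cl⁻ → Cl₂ + 2e⁻ → n(Cl₂) = 0.1817/2 = 0.09085 mol → 2.04 L

5.94 g Zn; 2.04 L Cl₂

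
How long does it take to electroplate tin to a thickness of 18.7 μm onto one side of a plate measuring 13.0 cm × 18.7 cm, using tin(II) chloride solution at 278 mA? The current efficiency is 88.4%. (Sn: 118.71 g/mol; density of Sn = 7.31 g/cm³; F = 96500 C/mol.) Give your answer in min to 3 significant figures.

Plated area = 13.0 × 18.7 = 243.1 cm²
Volume = 243.1 × 18.7×10⁻⁴ cm = 0.4546 cm³
m(Sn) = 0.4546 × 7.31 = 3.323 g
n(Sn) = 3.323 / 118.71 = 0.02799 mol; n(e⁻) = 2 × 0.02799 = 0.05598 mol
Q = 0.05598 × 96500 / 0.884 = 6111 C
t = 6111 / 0.278 = 21980 s = 366 min

366 min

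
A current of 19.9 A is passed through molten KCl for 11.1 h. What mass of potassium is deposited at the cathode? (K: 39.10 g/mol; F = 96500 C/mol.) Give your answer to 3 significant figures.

322 g

Q = 19.9 A × 39960 s = 7.952×10^5 C
Moles of electrons = 7.952×10^5 / 96500 = 8.240 mol
K⁺ + e⁻ → K, so n(K) = 8.240 mol
m = 8.240 × 39.10 = 322 g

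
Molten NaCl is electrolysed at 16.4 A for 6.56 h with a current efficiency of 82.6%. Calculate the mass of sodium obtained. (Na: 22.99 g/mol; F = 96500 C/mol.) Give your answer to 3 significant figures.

Q = 16.4 × 23616 = 3.873×10^5 C
n(e⁻) = 3.873×10^5 / 96500 = 4.013 mol
Na⁺ + e⁻ → Na, so theoretical m(Na) = 4.013 × 22.99 = 92.26 g
Actual mass = 82.6% × 92.26 = 76.2 g

76.2 g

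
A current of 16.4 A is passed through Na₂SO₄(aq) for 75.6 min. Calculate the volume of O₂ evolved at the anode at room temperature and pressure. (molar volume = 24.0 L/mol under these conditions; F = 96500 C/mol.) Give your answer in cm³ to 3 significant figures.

Q = 16.4 A × 4536 s = 74390 C
n(e⁻) = 74390 / 96500 = 0.7709 mol
2H₂O → O₂ + 4H⁺ + 4e⁻, so n(O₂) = 0.7709 / 4 = 0.1927 mol
V = 0.1927 × 24.0 = 4.625 L
= 4630 cm³

4630 cm³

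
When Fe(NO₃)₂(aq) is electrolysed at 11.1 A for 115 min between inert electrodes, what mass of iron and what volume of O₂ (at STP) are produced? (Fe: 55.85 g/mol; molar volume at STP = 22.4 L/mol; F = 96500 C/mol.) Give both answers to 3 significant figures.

22.2 g Fe; 4.44 L O₂

Q = 11.1 × 6900 = 76590 C; n(e⁻) = 76590 / 96500 = 0.7937 mol
Cathode: Fe²⁺ + 2e⁻ → Fe → n(Fe) = 0.7937/2 = 0.3969 mol → 22.2 g
Anode: 2H₂O → O₂ + 4H⁺ + 4e⁻ → n(O₂) = 0.7937/4 = 0.1984 mol → 4.44 L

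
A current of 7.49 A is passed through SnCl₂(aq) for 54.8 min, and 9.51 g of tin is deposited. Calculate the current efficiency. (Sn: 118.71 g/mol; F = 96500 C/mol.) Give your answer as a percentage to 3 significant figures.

Q = 7.49 × 3288 = 24630 C
n(e⁻) = 24630 / 96500 = 0.2552 mol
Sn²⁺ + 2e⁻ → Sn, so theoretical n(Sn) = 0.1276 mol → 15.15 g
Efficiency = 9.51 / 15.15 = 0.6277 = 62.8%

62.8%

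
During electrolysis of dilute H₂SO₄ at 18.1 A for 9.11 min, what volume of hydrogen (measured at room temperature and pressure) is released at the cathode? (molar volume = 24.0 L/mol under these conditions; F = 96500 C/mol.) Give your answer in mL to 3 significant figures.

Q = It = 18.1 × 546.6 = 9893 C
n(e⁻) = 9893 / 96500 = 0.1025 mol
2H⁺ + 2e⁻ → H₂, so n(H₂) = 0.1025 / 2 = 0.05125 mol
V = 0.05125 × 24.0 = 1.230 L
= 1230 mL

1230 mL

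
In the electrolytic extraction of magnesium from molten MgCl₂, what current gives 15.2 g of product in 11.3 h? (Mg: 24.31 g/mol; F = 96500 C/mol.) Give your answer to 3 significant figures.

n(Mg) = 15.2 / 24.31 = 0.6253 mol
Mg²⁺ + 2e⁻ → Mg, so n(e⁻) = 2 × 0.6253 = 1.251 mol
Q = 1.251 × 96500 = 1.207×10^5 C
I = Q / t = 1.207×10^5 / 40680 s = 2.97 A

2.97 A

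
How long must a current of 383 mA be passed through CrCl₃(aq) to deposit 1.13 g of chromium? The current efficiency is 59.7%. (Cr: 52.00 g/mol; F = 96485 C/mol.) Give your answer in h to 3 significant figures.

n(Cr) = 1.13 / 52.00 = 0.02173 mol
Cr³⁺ + 3e⁻ → Cr, so n(e⁻) = 3 × 0.02173 = 0.06519 mol
Q = 0.06519 × 96485 / 0.597 = 10540 C
t = Q / I = 10540 / 0.383 = 27520 s = 7.64 h

7.64 h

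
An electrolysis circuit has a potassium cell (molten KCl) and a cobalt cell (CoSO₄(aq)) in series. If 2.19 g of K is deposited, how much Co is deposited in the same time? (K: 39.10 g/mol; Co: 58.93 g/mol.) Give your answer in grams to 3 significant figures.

n(K) = 2.19 / 39.10 = 0.05601 mol
K⁺ + e⁻ → K, so n(e⁻) = 0.05601 mol
The cells are in series, so the same charge (and hence the same n(e⁻) = 0.05601 mol) passes through both.
Co²⁺ + 2e⁻ → Co, so n(Co) = 0.05601 / 2 = 0.02801 mol
m(Co) = 0.02801 × 58.93 = 1.65 g

1.65 g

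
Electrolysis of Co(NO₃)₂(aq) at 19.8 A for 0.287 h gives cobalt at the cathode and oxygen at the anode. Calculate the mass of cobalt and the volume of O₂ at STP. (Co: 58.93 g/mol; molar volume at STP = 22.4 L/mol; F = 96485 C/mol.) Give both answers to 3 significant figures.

6.25 g Co; 1.19 L O₂

Q = 19.8 × 1033.2 = 20460 C; n(e⁻) = 20460 / 96485 = 0.2121 mol
Cathode: Co²⁺ + 2e⁻ → Co → n(Co) = 0.2121/2 = 0.1061 mol → 6.25 g
Anode: 2H₂O → O₂ + 4H⁺ + 4e⁻ → n(O₂) = 0.2121/4 = 0.05303 mol → 1.19 L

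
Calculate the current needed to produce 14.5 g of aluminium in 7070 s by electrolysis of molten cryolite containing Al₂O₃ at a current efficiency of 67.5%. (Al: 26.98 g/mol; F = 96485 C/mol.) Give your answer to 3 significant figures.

32.6 A

n(Al) = 14.5 / 26.98 = 0.5374 mol
Al³⁺ + 3e⁻ → Al, so n(e⁻) = 3 × 0.5374 = 1.612 mol
Q = 1.612 × 96485 / 0.675 = 2.304×10^5 C
I = Q / t = 2.304×10^5 / 7070 s = 32.6 A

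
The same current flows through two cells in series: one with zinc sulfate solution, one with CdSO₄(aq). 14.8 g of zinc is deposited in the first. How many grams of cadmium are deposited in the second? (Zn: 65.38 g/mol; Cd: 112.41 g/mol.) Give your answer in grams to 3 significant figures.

n(Zn) = 14.8 / 65.38 = 0.2264 mol
Zn²⁺ + 2e⁻ → Zn, so n(e⁻) = 2 × 0.2264 = 0.4528 mol
Same current for the same time ⇒ same n(e⁻) = 0.4528 mol in both cells.
Cd²⁺ + 2e⁻ → Cd, so n(Cd) = 0.4528 / 2 = 0.2264 mol
m(Cd) = 0.2264 × 112.41 = 25.4 g

25.4 g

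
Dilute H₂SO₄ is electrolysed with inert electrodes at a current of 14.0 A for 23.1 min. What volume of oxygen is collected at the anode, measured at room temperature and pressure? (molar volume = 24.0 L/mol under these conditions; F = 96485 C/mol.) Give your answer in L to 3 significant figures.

1.21 L

Q = It = 14.0 × 1386 = 19400 C
n(e⁻) = 19400 / 96485 = 0.2011 mol
2H₂O → O₂ + 4H⁺ + 4e⁻, so n(O₂) = 0.2011 / 4 = 0.05028 mol
V = 0.05028 × 24.0 = 1.207 L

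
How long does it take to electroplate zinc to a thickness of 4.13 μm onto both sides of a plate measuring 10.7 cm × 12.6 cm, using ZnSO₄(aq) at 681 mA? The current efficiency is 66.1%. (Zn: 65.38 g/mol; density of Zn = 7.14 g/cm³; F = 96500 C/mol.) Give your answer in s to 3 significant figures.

Plated area = 2 × 10.7 × 12.6 = 269.6 cm²
Volume = 269.6 × 4.13×10⁻⁴ cm = 0.1113 cm³
m(Zn) = 0.1113 × 7.14 = 0.7947 g
n(Zn) = 0.7947 / 65.38 = 0.01216 mol; n(e⁻) = 2 × 0.01216 = 0.02432 mol
Q = 0.02432 × 96500 / 0.661 = 3550 C
t = 3550 / 0.681 = 5213 s

5210 s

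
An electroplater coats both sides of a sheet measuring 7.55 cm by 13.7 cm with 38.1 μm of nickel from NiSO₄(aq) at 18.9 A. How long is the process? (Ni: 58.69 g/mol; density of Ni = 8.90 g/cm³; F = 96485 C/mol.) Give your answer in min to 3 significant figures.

20.3 min

Plated area = 2 × 7.55 × 13.7 = 206.9 cm²
Volume = 206.9 × 38.1×10⁻⁴ cm = 0.7883 cm³
m(Ni) = 0.7883 × 8.90 = 7.016 g
n(Ni) = 7.016 / 58.69 = 0.1195 mol; n(e⁻) = 2 × 0.1195 = 0.2390 mol
Q = 0.2390 × 96485 = 23060 C
t = 23060 / 18.9 = 1220 s = 20.3 min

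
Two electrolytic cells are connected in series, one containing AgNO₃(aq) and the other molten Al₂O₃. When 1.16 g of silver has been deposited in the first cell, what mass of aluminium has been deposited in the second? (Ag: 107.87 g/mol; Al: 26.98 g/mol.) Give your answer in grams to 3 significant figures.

0.0967 g

n(Ag) = 1.16 / 107.87 = 0.01075 mol
Ag⁺ + e⁻ → Ag, so n(e⁻) = 0.01075 mol
Same current for the same time ⇒ same n(e⁻) = 0.01075 mol in both cells.
Al³⁺ + 3e⁻ → Al, so n(Al) = 0.01075 / 3 = 0.003583 mol
m(Al) = 0.003583 × 26.98 = 0.0967 g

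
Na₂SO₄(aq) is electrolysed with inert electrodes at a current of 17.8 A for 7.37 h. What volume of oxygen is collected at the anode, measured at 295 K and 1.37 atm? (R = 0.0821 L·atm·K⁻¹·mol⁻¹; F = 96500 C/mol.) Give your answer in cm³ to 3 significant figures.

21600 cm³

Charge passed = 17.8 × 26532 = 4.723×10^5 C
n(e⁻) = Q/F = 4.723×10^5/96500 = 4.894 mol
2H₂O → O₂ + 4H⁺ + 4e⁻, so n(O₂) = 4.894 / 4 = 1.224 mol
V = nRT/P = 1.224 × 0.0821 × 295 / 1.37 = 21.64 L
= 21600 cm³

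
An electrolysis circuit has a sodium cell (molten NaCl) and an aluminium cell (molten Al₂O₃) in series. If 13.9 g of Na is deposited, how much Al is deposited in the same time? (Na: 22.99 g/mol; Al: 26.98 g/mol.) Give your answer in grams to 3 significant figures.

n(Na) = 13.9 / 22.99 = 0.6046 mol
Na⁺ + e⁻ → Na, so n(e⁻) = 0.6046 mol
Since the cells are in series, n(e⁻) in the Al cell is also 0.6046 mol.
Al³⁺ + 3e⁻ → Al, so n(Al) = 0.6046 / 3 = 0.2015 mol
m(Al) = 0.2015 × 26.98 = 5.44 g

5.44 g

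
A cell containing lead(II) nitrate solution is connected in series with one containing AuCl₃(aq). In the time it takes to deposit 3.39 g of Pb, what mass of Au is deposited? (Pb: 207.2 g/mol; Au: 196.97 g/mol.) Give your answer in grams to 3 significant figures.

n(Pb) = 3.39 / 207.2 = 0.01636 mol
Pb²⁺ + 2e⁻ → Pb, so n(e⁻) = 2 × 0.01636 = 0.03272 mol
In series, the same 0.03272 mol of electrons flows through the second cell.
Au³⁺ + 3e⁻ → Au, so n(Au) = 0.03272 / 3 = 0.01091 mol
m(Au) = 0.01091 × 196.97 = 2.15 g

2.15 g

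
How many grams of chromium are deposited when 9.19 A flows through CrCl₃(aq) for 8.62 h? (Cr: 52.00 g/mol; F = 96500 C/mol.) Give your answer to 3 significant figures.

Q = 9.19 A × 31032 s = 2.852×10^5 C
Moles of electrons = 2.852×10^5 / 96500 = 2.955 mol
Cr³⁺ + 3e⁻ → Cr, so n(Cr) = 2.955 / 3 = 0.9850 mol
m = 0.9850 × 52.00 = 51.2 g

51.2 g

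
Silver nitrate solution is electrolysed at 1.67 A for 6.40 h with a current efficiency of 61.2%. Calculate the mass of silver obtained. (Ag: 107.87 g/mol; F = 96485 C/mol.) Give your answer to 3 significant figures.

26.3 g

Q = 1.67 × 23040 = 38480 C
n(e⁻) = 38480 / 96485 = 0.3988 mol
Ag⁺ + e⁻ → Ag, so theoretical m(Ag) = 0.3988 × 107.87 = 43.02 g
Actual mass = 61.2% × 43.02 = 26.3 g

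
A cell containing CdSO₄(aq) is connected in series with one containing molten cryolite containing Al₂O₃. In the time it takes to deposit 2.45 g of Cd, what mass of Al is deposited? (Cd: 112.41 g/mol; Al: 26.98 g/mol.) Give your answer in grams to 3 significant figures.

n(Cd) = 2.45 / 112.41 = 0.02180 mol
Cd²⁺ + 2e⁻ → Cd, so n(e⁻) = 2 × 0.02180 = 0.04360 mol
Since the cells are in series, n(e⁻) in the Al cell is also 0.04360 mol.
Al³⁺ + 3e⁻ → Al, so n(Al) = 0.04360 / 3 = 0.01453 mol
m(Al) = 0.01453 × 26.98 = 0.392 g

0.392 g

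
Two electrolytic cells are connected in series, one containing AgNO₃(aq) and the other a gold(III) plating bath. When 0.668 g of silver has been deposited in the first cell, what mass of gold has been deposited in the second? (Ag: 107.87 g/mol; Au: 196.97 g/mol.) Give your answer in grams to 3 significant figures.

0.407 g

n(Ag) = 0.668 / 107.87 = 0.006193 mol
Ag⁺ + e⁻ → Ag, so n(e⁻) = 0.006193 mol
Since the cells are in series, n(e⁻) in the Au cell is also 0.006193 mol.
Au³⁺ + 3e⁻ → Au, so n(Au) = 0.006193 / 3 = 0.002064 mol
m(Au) = 0.002064 × 196.97 = 0.407 g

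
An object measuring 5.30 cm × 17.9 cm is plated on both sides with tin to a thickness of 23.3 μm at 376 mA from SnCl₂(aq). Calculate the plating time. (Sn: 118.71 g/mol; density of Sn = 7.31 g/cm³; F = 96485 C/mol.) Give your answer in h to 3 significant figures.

Plated area = 2 × 5.30 × 17.9 = 189.7 cm²
Volume = 189.7 × 23.3×10⁻⁴ cm = 0.4420 cm³
m(Sn) = 0.4420 × 7.31 = 3.231 g
n(Sn) = 3.231 / 118.71 = 0.02722 mol; n(e⁻) = 2 × 0.02722 = 0.05444 mol
Q = 0.05444 × 96485 = 5253 C
t = 5253 / 0.376 = 13970 s = 3.88 h

3.88 h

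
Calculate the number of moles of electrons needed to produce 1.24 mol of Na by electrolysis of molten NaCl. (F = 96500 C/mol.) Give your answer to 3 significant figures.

1.24 mol

Na⁺ + e⁻ → Na, so n(e⁻) = 1 × 1.24 = 1.240 mol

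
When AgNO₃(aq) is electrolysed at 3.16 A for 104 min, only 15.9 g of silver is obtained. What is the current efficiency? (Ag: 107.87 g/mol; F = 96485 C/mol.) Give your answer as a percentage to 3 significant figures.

72.1%

Q = 3.16 × 6240 = 19720 C
n(e⁻) = 19720 / 96485 = 0.2044 mol
Ag⁺ + e⁻ → Ag, so theoretical n(Ag) = 0.2044 mol → 22.05 g
Efficiency = 15.9 / 22.05 = 0.7211 = 72.1%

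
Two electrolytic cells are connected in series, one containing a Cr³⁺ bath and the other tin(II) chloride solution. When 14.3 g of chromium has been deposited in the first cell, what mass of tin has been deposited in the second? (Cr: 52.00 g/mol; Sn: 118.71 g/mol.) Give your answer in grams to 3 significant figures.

49.0 g

n(Cr) = 14.3 / 52.00 = 0.2750 mol
Cr³⁺ + 3e⁻ → Cr, so n(e⁻) = 3 × 0.2750 = 0.8250 mol
Same current for the same time ⇒ same n(e⁻) = 0.8250 mol in both cells.
Sn²⁺ + 2e⁻ → Sn, so n(Sn) = 0.8250 / 2 = 0.4125 mol
m(Sn) = 0.4125 × 118.71 = 49.0 g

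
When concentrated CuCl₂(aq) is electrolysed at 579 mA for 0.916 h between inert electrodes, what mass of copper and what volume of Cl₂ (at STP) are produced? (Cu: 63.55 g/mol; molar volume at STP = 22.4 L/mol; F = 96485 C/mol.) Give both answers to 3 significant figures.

Q = 0.579 × 3297.6 = 1909 C; n(e⁻) = 1909 / 96485 = 0.01979 mol
Cathode: Cu²⁺ + 2e⁻ → Cu → n(Cu) = 0.01979/2 = 0.009895 mol → 0.629 g
Anode: 2Cl⁻ → Cl₂ + 2e⁻ → n(Cl₂) = 0.01979/2 = 0.009895 mol → 0.222 L

0.629 g Cu; 0.222 L Cl₂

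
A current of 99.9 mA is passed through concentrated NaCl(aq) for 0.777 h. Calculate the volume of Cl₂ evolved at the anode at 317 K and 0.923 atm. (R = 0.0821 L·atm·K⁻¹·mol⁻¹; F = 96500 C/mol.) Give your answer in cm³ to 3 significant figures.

40.8 cm³

Charge passed = 0.0999 × 2797.2 = 279.4 C
n(e⁻) = 279.4 / 96500 = 0.002895 mol
2Cl⁻ → Cl₂ + 2e⁻, so n(Cl₂) = 0.002895 / 2 = 0.001448 mol
V = nRT/P = 0.001448 × 0.0821 × 317 / 0.923 = 0.04083 L
= 40.8 cm³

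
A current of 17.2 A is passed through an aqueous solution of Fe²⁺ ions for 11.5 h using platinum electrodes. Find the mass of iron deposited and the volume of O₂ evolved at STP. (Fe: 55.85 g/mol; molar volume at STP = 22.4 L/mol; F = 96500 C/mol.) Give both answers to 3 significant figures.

Q = 17.2 × 41400 = 7.121×10^5 C; n(e⁻) = 7.121×10^5 / 96500 = 7.379 mol
Cathode: Fe²⁺ + 2e⁻ → Fe → n(Fe) = 7.379/2 = 3.690 mol → 206 g
Anode: 2H₂O → O₂ + 4H⁺ + 4e⁻ → n(O₂) = 7.379/4 = 1.845 mol → 41.3 L

206 g Fe; 41.3 L O₂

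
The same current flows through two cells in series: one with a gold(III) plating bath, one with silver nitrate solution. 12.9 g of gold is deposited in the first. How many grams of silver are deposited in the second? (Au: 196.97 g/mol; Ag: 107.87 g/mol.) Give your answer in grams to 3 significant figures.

n(Au) = 12.9 / 196.97 = 0.06549 mol
Au³⁺ + 3e⁻ → Au, so n(e⁻) = 3 × 0.06549 = 0.1965 mol
In series, the same 0.1965 mol of electrons flows through the second cell.
Ag⁺ + e⁻ → Ag, so n(Ag) = 0.1965 mol
m(Ag) = 0.1965 × 107.87 = 21.2 g

21.2 g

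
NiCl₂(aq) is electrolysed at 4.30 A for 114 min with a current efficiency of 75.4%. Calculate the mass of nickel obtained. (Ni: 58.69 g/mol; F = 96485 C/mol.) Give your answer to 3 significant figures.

6.74 g

Q = 4.30 × 6840 = 29410 C
n(e⁻) = 29410 / 96485 = 0.3048 mol
Ni²⁺ + 2e⁻ → Ni, so theoretical m(Ni) = 0.1524 × 58.69 = 8.944 g
Actual mass = 75.4% × 8.944 = 6.74 g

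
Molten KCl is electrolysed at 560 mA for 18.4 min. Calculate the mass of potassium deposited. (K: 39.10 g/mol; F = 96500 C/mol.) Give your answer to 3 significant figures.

Q = It = 0.560 × 1104 = 618.2 C
Moles of electrons = 618.2 / 96500 = 0.006406 mol
K⁺ + e⁻ → K, so n(K) = 0.006406 mol
m = 0.006406 × 39.10 = 0.250 g

0.250 g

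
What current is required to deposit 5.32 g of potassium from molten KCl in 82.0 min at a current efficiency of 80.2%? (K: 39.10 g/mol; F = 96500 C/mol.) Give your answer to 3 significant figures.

n(K) = 5.32 / 39.10 = 0.1361 mol
K⁺ + e⁻ → K, so n(e⁻) = 0.1361 mol
Q = 0.1361 × 96500 / 0.802 = 16380 C
I = Q / t = 16380 / 4920 s = 3.33 A

3.33 A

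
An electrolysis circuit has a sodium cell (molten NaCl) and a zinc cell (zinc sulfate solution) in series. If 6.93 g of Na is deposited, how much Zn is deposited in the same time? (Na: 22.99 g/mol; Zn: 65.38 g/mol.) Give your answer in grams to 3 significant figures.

9.85 g

n(Na) = 6.93 / 22.99 = 0.3014 mol
Na⁺ + e⁻ → Na, so n(e⁻) = 0.3014 mol
Same current for the same time ⇒ same n(e⁻) = 0.3014 mol in both cells.
Zn²⁺ + 2e⁻ → Zn, so n(Zn) = 0.3014 / 2 = 0.1507 mol
m(Zn) = 0.1507 × 65.38 = 9.85 g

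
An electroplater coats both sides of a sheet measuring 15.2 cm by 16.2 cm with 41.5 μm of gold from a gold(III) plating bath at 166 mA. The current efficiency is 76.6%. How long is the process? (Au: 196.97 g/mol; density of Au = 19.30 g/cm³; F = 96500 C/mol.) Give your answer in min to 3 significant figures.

Plated area = 2 × 15.2 × 16.2 = 492.5 cm²
Volume = 492.5 × 41.5×10⁻⁴ cm = 2.044 cm³
m(Au) = 2.044 × 19.30 = 39.45 g
n(Au) = 39.45 / 196.97 = 0.2003 mol; n(e⁻) = 3 × 0.2003 = 0.6009 mol
Q = 0.6009 × 96500 / 0.766 = 75700 C
t = 75700 / 0.166 = 4.560×10^5 s = 7600 min

7600 min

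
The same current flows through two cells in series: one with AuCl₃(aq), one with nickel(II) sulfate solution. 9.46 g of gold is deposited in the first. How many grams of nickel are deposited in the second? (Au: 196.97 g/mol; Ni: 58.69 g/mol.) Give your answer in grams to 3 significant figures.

n(Au) = 9.46 / 196.97 = 0.04803 mol
Au³⁺ + 3e⁻ → Au, so n(e⁻) = 3 × 0.04803 = 0.1441 mol
Same current for the same time ⇒ same n(e⁻) = 0.1441 mol in both cells.
Ni²⁺ + 2e⁻ → Ni, so n(Ni) = 0.1441 / 2 = 0.07205 mol
m(Ni) = 0.07205 × 58.69 = 4.23 g

4.23 g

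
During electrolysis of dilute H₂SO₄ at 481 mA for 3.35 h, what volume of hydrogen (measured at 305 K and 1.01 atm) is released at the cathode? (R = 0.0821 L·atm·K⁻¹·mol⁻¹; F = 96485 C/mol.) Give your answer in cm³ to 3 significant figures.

745 cm³

Charge passed = 0.481 × 12060 = 5801 C
n(e⁻) = 5801 / 96485 = 0.06012 mol
2H⁺ + 2e⁻ → H₂, so n(H₂) = 0.06012 / 2 = 0.03006 mol
V = nRT/P = 0.03006 × 0.0821 × 305 / 1.01 = 0.7453 L
= 745 cm³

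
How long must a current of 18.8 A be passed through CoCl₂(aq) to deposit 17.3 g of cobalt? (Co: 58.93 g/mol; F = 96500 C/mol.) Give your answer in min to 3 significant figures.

n(Co) = 17.3 / 58.93 = 0.2936 mol
Co²⁺ + 2e⁻ → Co, so n(e⁻) = 2 × 0.2936 = 0.5872 mol
Q = 0.5872 × 96500 = 56660 C
t = Q / I = 56660 / 18.8 = 3014 s = 50.2 min

50.2 min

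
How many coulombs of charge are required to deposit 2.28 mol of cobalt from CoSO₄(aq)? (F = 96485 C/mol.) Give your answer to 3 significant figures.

4.40×10^5 C

Co²⁺ + 2e⁻ → Co, so n(e⁻) = 2 × 2.28 = 4.560 mol
Q = 4.560 × 96485 = 4.400×10^5 C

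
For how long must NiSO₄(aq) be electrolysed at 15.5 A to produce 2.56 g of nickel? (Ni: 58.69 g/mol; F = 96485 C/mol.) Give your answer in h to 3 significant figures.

0.151 h

n(Ni) = 2.56 / 58.69 = 0.04362 mol
Ni²⁺ + 2e⁻ → Ni, so n(e⁻) = 2 × 0.04362 = 0.08724 mol
Q = 0.08724 × 96485 = 8417 C
t = Q / I = 8417 / 15.5 = 543.0 s = 0.151 h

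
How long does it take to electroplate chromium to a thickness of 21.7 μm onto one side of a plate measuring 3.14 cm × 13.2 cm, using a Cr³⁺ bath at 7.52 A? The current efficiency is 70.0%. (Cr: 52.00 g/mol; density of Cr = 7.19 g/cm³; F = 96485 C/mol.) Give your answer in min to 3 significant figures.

Plated area = 3.14 × 13.2 = 41.45 cm²
Volume = 41.45 × 21.7×10⁻⁴ cm = 0.08995 cm³
m(Cr) = 0.08995 × 7.19 = 0.6467 g
n(Cr) = 0.6467 / 52.00 = 0.01244 mol; n(e⁻) = 3 × 0.01244 = 0.03732 mol
Q = 0.03732 × 96485 / 0.700 = 5144 C
t = 5144 / 7.52 = 684.0 s = 11.4 min

11.4 min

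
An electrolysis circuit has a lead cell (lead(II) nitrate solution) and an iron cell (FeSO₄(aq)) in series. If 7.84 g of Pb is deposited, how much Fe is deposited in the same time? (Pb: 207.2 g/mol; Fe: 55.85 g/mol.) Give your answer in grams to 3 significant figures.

2.11 g

n(Pb) = 7.84 / 207.2 = 0.03784 mol
Pb²⁺ + 2e⁻ → Pb, so n(e⁻) = 2 × 0.03784 = 0.07568 mol
Same current for the same time ⇒ same n(e⁻) = 0.07568 mol in both cells.
Fe²⁺ + 2e⁻ → Fe, so n(Fe) = 0.07568 / 2 = 0.03784 mol
m(Fe) = 0.03784 × 55.85 = 2.11 g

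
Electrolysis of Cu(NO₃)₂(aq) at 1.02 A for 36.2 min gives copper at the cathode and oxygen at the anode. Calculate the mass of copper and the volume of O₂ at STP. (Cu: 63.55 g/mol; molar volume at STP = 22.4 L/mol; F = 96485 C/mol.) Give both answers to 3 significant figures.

0.730 g Cu; 0.129 L O₂

Q = 1.02 × 2172 = 2215 C; n(e⁻) = 2215 / 96485 = 0.02296 mol
Cathode: Cu²⁺ + 2e⁻ → Cu → n(Cu) = 0.02296/2 = 0.01148 mol → 0.730 g
Anode: 2H₂O → O₂ + 4H⁺ + 4e⁻ → n(O₂) = 0.02296/4 = 0.005740 mol → 0.129 L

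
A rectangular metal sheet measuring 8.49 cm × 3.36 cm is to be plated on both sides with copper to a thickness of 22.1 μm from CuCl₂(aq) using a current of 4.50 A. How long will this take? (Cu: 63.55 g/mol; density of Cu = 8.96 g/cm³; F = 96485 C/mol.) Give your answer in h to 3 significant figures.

0.212 h

Plated area = 2 × 8.49 × 3.36 = 57.05 cm²
Volume = 57.05 × 22.1×10⁻⁴ cm = 0.1261 cm³
m(Cu) = 0.1261 × 8.96 = 1.130 g
n(Cu) = 1.130 / 63.55 = 0.01778 mol; n(e⁻) = 2 × 0.01778 = 0.03556 mol
Q = 0.03556 × 96485 = 3431 C
t = 3431 / 4.50 = 762.4 s = 0.212 h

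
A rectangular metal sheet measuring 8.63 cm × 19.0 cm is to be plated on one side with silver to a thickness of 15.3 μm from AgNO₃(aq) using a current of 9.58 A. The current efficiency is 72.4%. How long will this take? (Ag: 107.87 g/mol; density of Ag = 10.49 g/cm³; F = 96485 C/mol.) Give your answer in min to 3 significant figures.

Plated area = 8.63 × 19.0 = 164.0 cm²
Volume = 164.0 × 15.3×10⁻⁴ cm = 0.2509 cm³
m(Ag) = 0.2509 × 10.49 = 2.632 g
n(Ag) = 2.632 / 107.87 = 0.02440 mol; n(e⁻) = 0.02440 mol
Q = 0.02440 × 96485 / 0.724 = 3252 C
t = 3252 / 9.58 = 339.5 s = 5.66 min

5.66 min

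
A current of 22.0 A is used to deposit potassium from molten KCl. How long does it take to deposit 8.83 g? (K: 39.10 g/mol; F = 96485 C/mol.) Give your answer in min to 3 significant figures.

n(K) = 8.83 / 39.10 = 0.2258 mol
K⁺ + e⁻ → K, so n(e⁻) = 0.2258 mol
Q = 0.2258 × 96485 = 21790 C
t = Q / I = 21790 / 22.0 = 990.5 s = 16.5 min

16.5 min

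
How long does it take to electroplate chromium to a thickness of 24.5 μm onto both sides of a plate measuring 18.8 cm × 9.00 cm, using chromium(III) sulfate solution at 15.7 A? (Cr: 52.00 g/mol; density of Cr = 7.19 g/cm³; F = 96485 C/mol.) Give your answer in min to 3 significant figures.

Plated area = 2 × 18.8 × 9.00 = 338.4 cm²
Volume = 338.4 × 24.5×10⁻⁴ cm = 0.8291 cm³
m(Cr) = 0.8291 × 7.19 = 5.961 g
n(Cr) = 5.961 / 52.00 = 0.1146 mol; n(e⁻) = 3 × 0.1146 = 0.3438 mol
Q = 0.3438 × 96485 = 33170 C
t = 33170 / 15.7 = 2113 s = 35.2 min

35.2 min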